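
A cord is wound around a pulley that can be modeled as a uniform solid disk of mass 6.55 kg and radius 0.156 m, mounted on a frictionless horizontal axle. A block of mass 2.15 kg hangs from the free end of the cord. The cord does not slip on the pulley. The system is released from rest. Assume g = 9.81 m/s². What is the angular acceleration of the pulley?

α ≈ 24.9 rad/s²

I = ½MR² = (1/2)(6.55)(0.156)² = 0.07970 kg·m².
Block: mg − T = ma. Pulley: TR = Iα. No-slip: a = αR, so T = (I/R²)a = 3.275·a.
Then mg = (m + 3.275)a, so a = (2.15)(9.81)/(2.15 + 3.275) = 3.888 m/s².
α = a/R = 3.888/0.156 = 24.92 rad/s².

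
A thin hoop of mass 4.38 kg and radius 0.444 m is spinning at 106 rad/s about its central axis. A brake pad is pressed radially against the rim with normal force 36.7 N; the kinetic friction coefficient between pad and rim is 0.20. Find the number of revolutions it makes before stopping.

I = MR² = (4.38)(0.444)² = 0.8635 kg·m².
Friction force f = μN = (0.20)(36.7) = 7.340 N at the rim; torque magnitude τ = fR = 3.259 N·m, opposing ω.
|α| = τ/I = 3.259/0.8635 = 3.774 rad/s² (deceleration).
ω² = ω₀² − 2|α|θ with ω = 0 ⇒ θ = ω₀²/(2|α|) = 1488 rad = 236.9 rev.

≈ 237 revolutions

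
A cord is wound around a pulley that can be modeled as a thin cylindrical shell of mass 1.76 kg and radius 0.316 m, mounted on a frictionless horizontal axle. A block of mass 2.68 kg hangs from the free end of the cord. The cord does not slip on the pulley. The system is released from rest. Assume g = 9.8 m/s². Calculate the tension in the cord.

I = MR² = (1.76)(0.316)² = 0.1757 kg·m².
Block: mg − T = ma. Pulley: TR = Iα. No-slip: a = αR, so T = (I/R²)a = 1.760·a.
Then mg = (m + 1.760)a, so a = (2.68)(9.8)/(2.68 + 1.760) = 5.915 m/s².
T = 1.760·a = 10.41 N.

T ≈ 10.4 N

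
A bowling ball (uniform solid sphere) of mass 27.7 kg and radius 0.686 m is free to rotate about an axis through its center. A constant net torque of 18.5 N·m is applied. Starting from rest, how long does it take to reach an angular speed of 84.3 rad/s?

I = (2/5)MR² = (2/5)(27.7)(0.686)² = 5.214 kg·m².
α = τ/I = 18.5/5.214 = 3.548 rad/s².
ω = αt ⇒ t = ω/α = 84.3/3.548 = 23.76 s.

t ≈ 23.8 s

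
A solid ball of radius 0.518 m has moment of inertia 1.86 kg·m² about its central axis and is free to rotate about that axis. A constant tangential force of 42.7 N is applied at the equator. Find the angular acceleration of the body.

τ = F R = (42.7)(0.518) = 22.12 N·m.
From τ = Iα: α = 22.12/1.860 = 11.89 rad/s².

α ≈ 11.9 rad/s²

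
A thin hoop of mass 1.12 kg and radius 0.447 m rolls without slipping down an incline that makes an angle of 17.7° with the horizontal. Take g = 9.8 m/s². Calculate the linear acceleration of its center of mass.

Translation along the incline: Mg sinθ − f = Ma.
Rotation about the center: fR = Iα with I = MR². No-slip gives a = αR, so f = (I/R²)a = M a.
Substituting: Mg sinθ = (1 + 1.000)Ma, so a = g sinθ/(1 + 1.000) = (9.8) sin 17.7° / 2.000 = 1.490 m/s².

a ≈ 1.49 m/s²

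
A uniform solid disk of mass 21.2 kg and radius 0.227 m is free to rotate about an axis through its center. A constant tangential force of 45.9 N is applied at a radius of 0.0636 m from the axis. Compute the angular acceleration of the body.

I = ½MR² = (1/2)(21.2)(0.227)² = 0.5462 kg·m².
τ = F·r = (45.9)(0.0636) = 2.919 N·m.
From τ = Iα: α = 2.919/0.5462 = 5.345 rad/s².

α ≈ 5.34 rad/s²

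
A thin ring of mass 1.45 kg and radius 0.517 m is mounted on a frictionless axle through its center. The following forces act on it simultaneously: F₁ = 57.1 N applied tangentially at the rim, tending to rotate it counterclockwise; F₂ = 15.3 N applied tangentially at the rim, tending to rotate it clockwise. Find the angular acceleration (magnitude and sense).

I = MR² = (1.45)(0.517)² = 0.3876 kg·m².
Taking counterclockwise as positive: τ₁ = +(57.1)(0.517) = +29.52 N·m; τ₂ = −(15.3)(0.517) = −7.910 N·m.
Net torque τ = 21.61 N·m.
α = τ/I = 21.61/0.3876 = 55.76 rad/s².

α ≈ 55.8 rad/s², counterclockwise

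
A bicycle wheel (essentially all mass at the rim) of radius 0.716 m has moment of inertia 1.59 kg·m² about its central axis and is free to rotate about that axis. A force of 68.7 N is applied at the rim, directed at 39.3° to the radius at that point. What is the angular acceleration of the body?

Only the tangential component produces torque: τ = F R sinθ = (68.7)(0.716) sin 39.3° = 31.16 N·m.
From τ = Iα: α = 31.16/1.590 = 19.59 rad/s².

α ≈ 19.6 rad/s²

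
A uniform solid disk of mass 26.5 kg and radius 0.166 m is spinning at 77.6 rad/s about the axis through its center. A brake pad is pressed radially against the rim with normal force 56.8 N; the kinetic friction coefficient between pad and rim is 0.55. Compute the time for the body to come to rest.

t ≈ 5.46 s

I = ½MR² = (1/2)(26.5)(0.166)² = 0.3651 kg·m².
Friction force f = μN = (0.55)(56.8) = 31.24 N at the rim; torque magnitude τ = fR = 5.186 N·m, opposing ω.
|α| = τ/I = 5.186/0.3651 = 14.20 rad/s² (deceleration).
0 = ω₀ − |α|t ⇒ t = ω₀/|α| = 77.6/14.20 = 5.464 s.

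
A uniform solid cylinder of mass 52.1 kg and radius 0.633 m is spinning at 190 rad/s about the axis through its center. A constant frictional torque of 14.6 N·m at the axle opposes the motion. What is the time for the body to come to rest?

I = ½MR² = (1/2)(52.1)(0.633)² = 10.44 kg·m².
The net torque has magnitude 14.6 N·m, opposing ω.
|α| = τ/I = 14.60/10.44 = 1.399 rad/s² (deceleration).
0 = ω₀ − |α|t ⇒ t = ω₀/|α| = 190/1.399 = 135.8 s.

t ≈ 136 s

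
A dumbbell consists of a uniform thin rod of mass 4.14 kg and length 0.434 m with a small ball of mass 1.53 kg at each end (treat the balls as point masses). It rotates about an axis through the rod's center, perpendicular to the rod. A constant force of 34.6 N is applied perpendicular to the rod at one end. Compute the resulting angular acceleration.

I_rod = (1/12)ML² = (1/12)(4.14)(0.434)² = 0.06498 kg·m².
I_balls = 2·m·(L/2)² = 2(1.53)(0.2170)² = 0.1441 kg·m².
Total I = 0.2091 kg·m².
τ = F·(L/2) = (34.6)(0.217) = 7.508 N·m.
α = τ/I = 7.508/0.2091 = 35.91 rad/s².

α ≈ 35.9 rad/s²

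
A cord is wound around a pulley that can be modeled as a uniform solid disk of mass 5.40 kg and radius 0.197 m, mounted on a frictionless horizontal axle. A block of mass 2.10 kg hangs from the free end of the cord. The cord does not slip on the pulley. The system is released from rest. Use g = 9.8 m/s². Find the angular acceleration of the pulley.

I = ½MR² = (1/2)(5.40)(0.197)² = 0.1048 kg·m².
Block: mg − T = ma. Pulley: TR = Iα. No-slip: a = αR, so T = (I/R²)a = 2.700·a.
Then mg = (m + 2.700)a, so a = (2.10)(9.8)/(2.10 + 2.700) = 4.287 m/s².
α = a/R = 4.287/0.197 = 21.76 rad/s².

α ≈ 21.8 rad/s²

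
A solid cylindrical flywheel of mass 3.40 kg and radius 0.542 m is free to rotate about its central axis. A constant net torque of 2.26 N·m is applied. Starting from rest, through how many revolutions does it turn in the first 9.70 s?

≈ 33.9 revolutions

I = ½MR² = (1/2)(3.40)(0.542)² = 0.4994 kg·m².
α = τ/I = 2.26/0.4994 = 4.525 rad/s².
θ = ½αt² = ½(4.525)(9.70)² = 212.9 rad.
Revolutions = θ/(2π) = 33.88.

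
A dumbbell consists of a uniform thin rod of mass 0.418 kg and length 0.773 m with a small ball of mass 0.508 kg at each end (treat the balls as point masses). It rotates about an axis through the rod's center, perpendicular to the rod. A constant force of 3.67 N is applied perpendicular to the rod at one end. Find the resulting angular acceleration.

α ≈ 8.22 rad/s²

I_rod = (1/12)ML² = (1/12)(0.418)(0.773)² = 0.02081 kg·m².
I_balls = 2·m·(L/2)² = 2(0.508)(0.3865)² = 0.1518 kg·m².
Total I = 0.1726 kg·m².
τ = F·(L/2) = (3.67)(0.387) = 1.418 N·m.
α = τ/I = 1.418/0.1726 = 8.219 rad/s².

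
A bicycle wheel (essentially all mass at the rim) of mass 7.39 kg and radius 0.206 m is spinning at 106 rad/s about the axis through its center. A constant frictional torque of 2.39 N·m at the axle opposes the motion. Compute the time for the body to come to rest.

t ≈ 13.9 s

I = MR² = (7.39)(0.206)² = 0.3136 kg·m².
The net torque has magnitude 2.39 N·m, opposing ω.
|α| = τ/I = 2.390/0.3136 = 7.621 rad/s² (deceleration).
0 = ω₀ − |α|t ⇒ t = ω₀/|α| = 106/7.621 = 13.91 s.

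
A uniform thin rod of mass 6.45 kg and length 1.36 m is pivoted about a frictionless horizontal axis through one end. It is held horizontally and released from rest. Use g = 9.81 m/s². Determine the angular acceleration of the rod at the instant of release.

About the pivot, I = (1/3)ML² = (1/3)(6.45)(1.36)² = 3.977 kg·m².
The weight acts at the center, a distance L/2 = 0.6800 m from the pivot; τ = Mg(L/2) = 43.03 N·m.
α = τ/I = 43.03/3.977 = 10.82 rad/s².
(Equivalently α = (3g/(2L)) = 10.82 rad/s².)

α ≈ 10.8 rad/s²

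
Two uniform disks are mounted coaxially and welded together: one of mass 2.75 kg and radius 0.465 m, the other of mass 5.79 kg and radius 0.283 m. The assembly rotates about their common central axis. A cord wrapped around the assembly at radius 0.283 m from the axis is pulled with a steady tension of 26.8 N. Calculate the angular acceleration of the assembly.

α ≈ 14.3 rad/s²

I = ½M₁R₁² + ½M₂R₂² = ½(2.75)(0.465)² + ½(5.79)(0.283)² = 0.5292 kg·m².
τ = F r = (26.8)(0.283) = 7.584 N·m.
α = τ/I = 7.584/0.5292 = 14.33 rad/s².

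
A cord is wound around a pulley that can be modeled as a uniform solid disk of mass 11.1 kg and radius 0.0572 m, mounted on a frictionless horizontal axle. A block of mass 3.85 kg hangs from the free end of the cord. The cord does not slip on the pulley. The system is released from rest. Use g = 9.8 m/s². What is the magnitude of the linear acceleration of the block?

I = ½MR² = (1/2)(11.1)(0.0572)² = 0.01816 kg·m².
Block: mg − T = ma. Pulley: TR = Iα. No-slip: a = αR, so T = (I/R²)a = 5.550·a.
Then mg = (m + 5.550)a, so a = (3.85)(9.8)/(3.85 + 5.550) = 4.014 m/s².

a ≈ 4.01 m/s²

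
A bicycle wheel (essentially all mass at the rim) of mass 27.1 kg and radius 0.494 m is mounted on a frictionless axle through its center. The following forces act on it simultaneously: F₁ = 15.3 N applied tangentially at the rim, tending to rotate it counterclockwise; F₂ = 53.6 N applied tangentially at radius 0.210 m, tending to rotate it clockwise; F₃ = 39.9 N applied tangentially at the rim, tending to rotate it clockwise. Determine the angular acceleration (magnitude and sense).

α ≈ 3.54 rad/s², clockwise

I = MR² = (27.1)(0.494)² = 6.613 kg·m².
Taking counterclockwise as positive: τ₁ = +(15.3)(0.494) = +7.558 N·m; τ₂ = −(53.6)(0.210) = −11.26 N·m; τ₃ = −(39.9)(0.494) = −19.71 N·m.
Net torque τ = -23.41 N·m.
α = τ/I = -23.41/6.613 = -3.540 rad/s².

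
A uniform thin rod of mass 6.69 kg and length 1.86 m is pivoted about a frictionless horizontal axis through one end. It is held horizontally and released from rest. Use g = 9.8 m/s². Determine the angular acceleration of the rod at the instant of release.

α ≈ 7.90 rad/s²

About the pivot, I = (1/3)ML² = (1/3)(6.69)(1.86)² = 7.715 kg·m².
The weight acts at the center, a distance L/2 = 0.9300 m from the pivot; τ = Mg(L/2) = 60.97 N·m.
α = τ/I = 60.97/7.715 = 7.903 rad/s².
(Equivalently α = (3g/(2L)) = 7.903 rad/s².)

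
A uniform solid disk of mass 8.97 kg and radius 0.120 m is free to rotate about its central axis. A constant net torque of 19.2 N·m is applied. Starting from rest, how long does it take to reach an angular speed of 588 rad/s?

t ≈ 1.98 s

I = ½MR² = (1/2)(8.97)(0.120)² = 0.06458 kg·m².
α = τ/I = 19.2/0.06458 = 297.3 rad/s².
ω = αt ⇒ t = ω/α = 588/297.3 = 1.978 s.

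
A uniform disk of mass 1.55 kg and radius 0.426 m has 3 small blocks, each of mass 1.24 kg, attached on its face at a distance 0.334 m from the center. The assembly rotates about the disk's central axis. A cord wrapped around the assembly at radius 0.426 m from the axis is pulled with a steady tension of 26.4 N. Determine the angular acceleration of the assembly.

α ≈ 20.2 rad/s²

I_disk = ½MR² = ½(1.55)(0.426)² = 0.1406 kg·m².
I_blocks = 3·m·r² = 3(1.24)(0.334)² = 0.4150 kg·m².
Total I = 0.5556 kg·m².
τ = F r = (26.4)(0.426) = 11.25 N·m.
α = τ/I = 11.25/0.5556 = 20.24 rad/s².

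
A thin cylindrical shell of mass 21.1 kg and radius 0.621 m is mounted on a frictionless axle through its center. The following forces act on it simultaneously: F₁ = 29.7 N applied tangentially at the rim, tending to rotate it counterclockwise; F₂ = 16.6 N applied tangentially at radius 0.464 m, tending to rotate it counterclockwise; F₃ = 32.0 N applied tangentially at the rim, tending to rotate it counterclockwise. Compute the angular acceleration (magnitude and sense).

α ≈ 5.66 rad/s², counterclockwise

I = MR² = (21.1)(0.621)² = 8.137 kg·m².
Taking counterclockwise as positive: τ₁ = +(29.7)(0.621) = +18.44 N·m; τ₂ = +(16.6)(0.464) = +7.702 N·m; τ₃ = +(32.0)(0.621) = +19.87 N·m.
Net torque τ = 46.02 N·m.
α = τ/I = 46.02/8.137 = 5.655 rad/s².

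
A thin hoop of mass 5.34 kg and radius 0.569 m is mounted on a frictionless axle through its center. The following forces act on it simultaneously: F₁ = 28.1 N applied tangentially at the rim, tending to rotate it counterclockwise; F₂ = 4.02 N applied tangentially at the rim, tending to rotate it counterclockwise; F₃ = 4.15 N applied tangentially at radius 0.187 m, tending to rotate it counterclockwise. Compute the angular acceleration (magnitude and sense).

α ≈ 11.0 rad/s², counterclockwise

I = MR² = (5.34)(0.569)² = 1.729 kg·m².
Taking counterclockwise as positive: τ₁ = +(28.1)(0.569) = +15.99 N·m; τ₂ = +(4.02)(0.569) = +2.287 N·m; τ₃ = +(4.15)(0.187) = +0.7761 N·m.
Net torque τ = 19.05 N·m.
α = τ/I = 19.05/1.729 = 11.02 rad/s².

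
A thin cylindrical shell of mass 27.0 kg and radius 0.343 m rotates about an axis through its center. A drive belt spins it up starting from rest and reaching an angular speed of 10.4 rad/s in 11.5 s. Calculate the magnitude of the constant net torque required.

τ ≈ 2.87 N·m

I = MR² = (27.0)(0.343)² = 3.177 kg·m².
α = Δω/Δt = (10.4 − 0)/11.5 = 0.9043 rad/s².
τ = Iα = (3.177)(0.9043) = 2.873 N·m.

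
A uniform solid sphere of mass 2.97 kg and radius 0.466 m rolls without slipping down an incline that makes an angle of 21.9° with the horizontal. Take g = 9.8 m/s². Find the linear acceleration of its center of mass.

Translation along the incline: Mg sinθ − f = Ma.
Rotation about the center: fR = Iα with I = (2/5)MR². No-slip gives a = αR, so f = (I/R²)a = (2/5)M a.
Substituting: Mg sinθ = (1 + 0.4000)Ma, so a = g sinθ/(1 + 0.4000) = (9.8) sin 21.9° / 1.400 = 2.611 m/s².

a ≈ 2.61 m/s²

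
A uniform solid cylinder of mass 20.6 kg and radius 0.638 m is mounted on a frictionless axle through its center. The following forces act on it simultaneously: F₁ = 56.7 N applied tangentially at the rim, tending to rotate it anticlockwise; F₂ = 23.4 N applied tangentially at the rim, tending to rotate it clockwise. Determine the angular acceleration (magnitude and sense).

α ≈ 5.07 rad/s², anticlockwise

I = ½MR² = (1/2)(20.6)(0.638)² = 4.193 kg·m².
Taking anticlockwise as positive: τ₁ = +(56.7)(0.638) = +36.17 N·m; τ₂ = −(23.4)(0.638) = −14.93 N·m.
Net torque τ = 21.25 N·m.
α = τ/I = 21.25/4.193 = 5.067 rad/s².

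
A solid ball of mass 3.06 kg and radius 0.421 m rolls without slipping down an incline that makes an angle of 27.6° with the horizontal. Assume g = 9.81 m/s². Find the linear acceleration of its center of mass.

a ≈ 3.25 m/s²

Translation along the incline: Mg sinθ − f = Ma.
Rotation about the center: fR = Iα with I = (2/5)MR². No-slip gives a = αR, so f = (I/R²)a = (2/5)M a.
Substituting: Mg sinθ = (1 + 0.4000)Ma, so a = g sinθ/(1 + 0.4000) = (9.81) sin 27.6° / 1.400 = 3.246 m/s².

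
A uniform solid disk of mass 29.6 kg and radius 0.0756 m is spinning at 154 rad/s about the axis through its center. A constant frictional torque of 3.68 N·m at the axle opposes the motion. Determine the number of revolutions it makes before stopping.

≈ 43.4 revolutions

I = ½MR² = (1/2)(29.6)(0.0756)² = 0.08459 kg·m².
The net torque has magnitude 3.68 N·m, opposing ω.
|α| = τ/I = 3.680/0.08459 = 43.51 rad/s² (deceleration).
ω² = ω₀² − 2|α|θ with ω = 0 ⇒ θ = ω₀²/(2|α|) = 272.6 rad = 43.38 rev.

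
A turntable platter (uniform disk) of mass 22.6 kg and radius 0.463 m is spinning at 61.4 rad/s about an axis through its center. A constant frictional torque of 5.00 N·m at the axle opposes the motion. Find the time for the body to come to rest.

t ≈ 29.7 s

I = ½MR² = (1/2)(22.6)(0.463)² = 2.422 kg·m².
The net torque has magnitude 5.00 N·m, opposing ω.
|α| = τ/I = 5.000/2.422 = 2.064 rad/s² (deceleration).
0 = ω₀ − |α|t ⇒ t = ω₀/|α| = 61.4/2.064 = 29.75 s.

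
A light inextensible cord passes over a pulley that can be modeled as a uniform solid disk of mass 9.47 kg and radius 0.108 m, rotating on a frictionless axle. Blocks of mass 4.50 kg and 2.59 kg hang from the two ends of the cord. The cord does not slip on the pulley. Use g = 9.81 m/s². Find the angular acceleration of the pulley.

α ≈ 14.7 rad/s²

I = ½MR² = (1/2)(9.47)(0.108)² = 0.05523 kg·m².
Heavier block: m₁g − T₁ = m₁a. Lighter block: T₂ − m₂g = m₂a.
Pulley: (T₁ − T₂)R = Iα = I(a/R), so T₁ − T₂ = (I/R²)a = (1/2)M_p a = 4.735·a.
Adding the three: (m₁ − m₂)g = (m₁ + m₂ + 4.735)a, so a = (4.50 − 2.59)(9.81)/(4.50 + 2.59 + 4.735) = 1.585 m/s².
α = a/R = 1.585/0.108 = 14.67 rad/s².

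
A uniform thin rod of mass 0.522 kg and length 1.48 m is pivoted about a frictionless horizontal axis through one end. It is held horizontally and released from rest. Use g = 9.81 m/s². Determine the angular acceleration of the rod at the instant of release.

α ≈ 9.94 rad/s²

About the pivot, I = (1/3)ML² = (1/3)(0.522)(1.48)² = 0.3811 kg·m².
The weight acts at the center, a distance L/2 = 0.7400 m from the pivot; τ = Mg(L/2) = 3.789 N·m.
α = τ/I = 3.789/0.3811 = 9.943 rad/s².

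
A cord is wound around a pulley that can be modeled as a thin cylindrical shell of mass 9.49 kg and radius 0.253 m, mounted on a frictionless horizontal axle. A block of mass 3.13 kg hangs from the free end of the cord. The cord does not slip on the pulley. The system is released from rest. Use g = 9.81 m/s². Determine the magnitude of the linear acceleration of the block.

a ≈ 2.43 m/s²

I = MR² = (9.49)(0.253)² = 0.6074 kg·m².
Block: mg − T = ma. Pulley: TR = Iα. No-slip: a = αR, so T = (I/R²)a = 9.490·a.
Then mg = (m + 9.490)a, so a = (3.13)(9.81)/(3.13 + 9.490) = 2.433 m/s².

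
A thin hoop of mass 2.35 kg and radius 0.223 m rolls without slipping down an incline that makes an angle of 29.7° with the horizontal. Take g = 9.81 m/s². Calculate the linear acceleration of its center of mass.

Translation along the incline: Mg sinθ − f = Ma.
Rotation about the center: fR = Iα with I = MR². No-slip gives a = αR, so f = (I/R²)a = M a.
Substituting: Mg sinθ = (1 + 1.000)Ma, so a = g sinθ/(1 + 1.000) = (9.81) sin 29.7° / 2.000 = 2.430 m/s².

a ≈ 2.43 m/s²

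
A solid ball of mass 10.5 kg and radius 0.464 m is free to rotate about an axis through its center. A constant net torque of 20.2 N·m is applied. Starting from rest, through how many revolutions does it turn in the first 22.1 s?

≈ 868 revolutions

I = (2/5)MR² = (2/5)(10.5)(0.464)² = 0.9042 kg·m².
α = τ/I = 20.2/0.9042 = 22.34 rad/s².
θ = ½αt² = ½(22.34)(22.1)² = 5455 rad.
Revolutions = θ/(2π) = 868.2.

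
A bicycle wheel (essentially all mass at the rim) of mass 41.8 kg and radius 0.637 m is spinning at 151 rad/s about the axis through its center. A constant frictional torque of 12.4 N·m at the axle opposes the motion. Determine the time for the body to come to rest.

t ≈ 207 s

I = MR² = (41.8)(0.637)² = 16.96 kg·m².
The net torque has magnitude 12.4 N·m, opposing ω.
|α| = τ/I = 12.40/16.96 = 0.7311 rad/s² (deceleration).
0 = ω₀ − |α|t ⇒ t = ω₀/|α| = 151/0.7311 = 206.5 s.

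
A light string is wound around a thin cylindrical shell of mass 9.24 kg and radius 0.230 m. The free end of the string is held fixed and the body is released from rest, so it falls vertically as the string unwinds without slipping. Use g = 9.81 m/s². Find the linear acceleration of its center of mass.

Translation: Mg − T = Ma. Rotation about the center: TR = Iα with I = MR².
With a = αR: T = (I/R²)a = M a, so Mg = (1 + 1.000)Ma.
a = g/(1 + 1.000) = 9.81/2.000 = 4.905 m/s².

a ≈ 4.91 m/s²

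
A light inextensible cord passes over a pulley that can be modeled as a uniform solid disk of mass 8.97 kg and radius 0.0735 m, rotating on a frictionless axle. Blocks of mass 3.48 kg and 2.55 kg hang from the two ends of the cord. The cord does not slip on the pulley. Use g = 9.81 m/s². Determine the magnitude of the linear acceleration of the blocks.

a ≈ 0.868 m/s²

I = ½MR² = (1/2)(8.97)(0.0735)² = 0.02423 kg·m².
Heavier block: m₁g − T₁ = m₁a. Lighter block: T₂ − m₂g = m₂a.
Pulley: (T₁ − T₂)R = Iα = I(a/R), so T₁ − T₂ = (I/R²)a = (1/2)M_p a = 4.485·a.
Adding the three: (m₁ − m₂)g = (m₁ + m₂ + 4.485)a, so a = (3.48 − 2.55)(9.81)/(3.48 + 2.55 + 4.485) = 0.8676 m/s².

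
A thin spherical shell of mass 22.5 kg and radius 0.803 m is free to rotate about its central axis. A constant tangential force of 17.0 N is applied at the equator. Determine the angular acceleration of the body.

I = (2/3)MR² = (2/3)(22.5)(0.803)² = 9.672 kg·m².
τ = F R = (17.0)(0.803) = 13.65 N·m.
From τ = Iα: α = 13.65/9.672 = 1.411 rad/s².

α ≈ 1.41 rad/s²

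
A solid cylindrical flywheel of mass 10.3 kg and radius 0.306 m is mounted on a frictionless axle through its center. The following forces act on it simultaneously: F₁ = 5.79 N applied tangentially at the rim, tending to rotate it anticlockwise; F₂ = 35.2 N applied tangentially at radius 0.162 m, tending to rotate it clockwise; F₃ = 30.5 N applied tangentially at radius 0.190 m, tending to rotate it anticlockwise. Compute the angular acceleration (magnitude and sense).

I = ½MR² = (1/2)(10.3)(0.306)² = 0.4822 kg·m².
Taking anticlockwise as positive: τ₁ = +(5.79)(0.306) = +1.772 N·m; τ₂ = −(35.2)(0.162) = −5.702 N·m; τ₃ = +(30.5)(0.190) = +5.795 N·m.
Net torque τ = 1.864 N·m.
α = τ/I = 1.864/0.4822 = 3.866 rad/s².

α ≈ 3.87 rad/s², anticlockwise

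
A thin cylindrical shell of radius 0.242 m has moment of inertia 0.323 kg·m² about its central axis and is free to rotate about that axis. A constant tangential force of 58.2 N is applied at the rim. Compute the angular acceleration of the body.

α ≈ 43.6 rad/s²

τ = F R = (58.2)(0.242) = 14.08 N·m.
From τ = Iα: α = 14.08/0.3230 = 43.60 rad/s².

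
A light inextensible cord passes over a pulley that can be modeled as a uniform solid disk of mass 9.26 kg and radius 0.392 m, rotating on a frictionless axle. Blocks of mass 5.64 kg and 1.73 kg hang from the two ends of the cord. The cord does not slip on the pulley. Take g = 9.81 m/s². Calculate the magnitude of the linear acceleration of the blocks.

I = ½MR² = (1/2)(9.26)(0.392)² = 0.7115 kg·m².
Heavier block: m₁g − T₁ = m₁a. Lighter block: T₂ − m₂g = m₂a.
Pulley: (T₁ − T₂)R = Iα = I(a/R), so T₁ − T₂ = (I/R²)a = (1/2)M_p a = 4.630·a.
Adding the three: (m₁ − m₂)g = (m₁ + m₂ + 4.630)a, so a = (5.64 − 1.73)(9.81)/(5.64 + 1.73 + 4.630) = 3.196 m/s².

a ≈ 3.20 m/s²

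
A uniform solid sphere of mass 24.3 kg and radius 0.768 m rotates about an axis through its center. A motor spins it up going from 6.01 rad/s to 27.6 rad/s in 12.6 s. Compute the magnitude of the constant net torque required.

τ ≈ 9.82 N·m

I = (2/5)MR² = (2/5)(24.3)(0.768)² = 5.733 kg·m².
α = Δω/Δt = (27.6 − 6.01)/12.6 = 1.713 rad/s².
τ = Iα = (5.733)(1.713) = 9.824 N·m.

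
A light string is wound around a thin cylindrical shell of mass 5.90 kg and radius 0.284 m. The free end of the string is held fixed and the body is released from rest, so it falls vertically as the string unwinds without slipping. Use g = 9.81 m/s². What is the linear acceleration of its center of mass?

Translation: Mg − T = Ma. Rotation about the center: TR = Iα with I = MR².
With a = αR: T = (I/R²)a = M a, so Mg = (1 + 1.000)Ma.
a = g/(1 + 1.000) = 9.81/2.000 = 4.905 m/s².

a ≈ 4.91 m/s²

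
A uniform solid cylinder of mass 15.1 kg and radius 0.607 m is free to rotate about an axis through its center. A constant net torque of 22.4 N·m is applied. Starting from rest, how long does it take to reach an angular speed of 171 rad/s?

I = ½MR² = (1/2)(15.1)(0.607)² = 2.782 kg·m².
α = τ/I = 22.4/2.782 = 8.052 rad/s².
ω = αt ⇒ t = ω/α = 171/8.052 = 21.24 s.

t ≈ 21.2 s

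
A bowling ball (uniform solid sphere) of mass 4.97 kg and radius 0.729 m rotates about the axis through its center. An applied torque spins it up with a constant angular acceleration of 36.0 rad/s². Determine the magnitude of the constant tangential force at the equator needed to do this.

F ≈ 52.2 N

I = (2/5)MR² = (2/5)(4.97)(0.729)² = 1.057 kg·m².
The required torque is τ = Iα = (1.057)(36.00) = 38.03 N·m.
A tangential force at the equator gives τ = FR, so F = τ/R = 38.03/0.729 = 52.17 N.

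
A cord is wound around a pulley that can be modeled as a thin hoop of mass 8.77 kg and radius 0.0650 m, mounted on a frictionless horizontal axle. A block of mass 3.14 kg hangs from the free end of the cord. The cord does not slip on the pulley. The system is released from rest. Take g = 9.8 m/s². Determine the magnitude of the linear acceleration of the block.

a ≈ 2.58 m/s²

I = MR² = (8.77)(0.0650)² = 0.03705 kg·m².
Block: mg − T = ma. Pulley: TR = Iα. No-slip: a = αR, so T = (I/R²)a = 8.770·a.
Then mg = (m + 8.770)a, so a = (3.14)(9.8)/(3.14 + 8.770) = 2.584 m/s².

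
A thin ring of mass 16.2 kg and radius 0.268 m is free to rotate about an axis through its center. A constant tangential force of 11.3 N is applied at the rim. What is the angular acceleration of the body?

I = MR² = (16.2)(0.268)² = 1.164 kg·m².
τ = F R = (11.3)(0.268) = 3.028 N·m.
From τ = Iα: α = 3.028/1.164 = 2.603 rad/s².

α ≈ 2.60 rad/s²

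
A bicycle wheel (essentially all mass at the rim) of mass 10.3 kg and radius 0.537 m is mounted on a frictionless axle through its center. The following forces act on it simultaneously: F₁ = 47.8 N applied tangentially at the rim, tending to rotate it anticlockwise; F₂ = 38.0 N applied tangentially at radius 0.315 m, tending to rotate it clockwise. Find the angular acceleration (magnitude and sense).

I = MR² = (10.3)(0.537)² = 2.970 kg·m².
Taking anticlockwise as positive: τ₁ = +(47.8)(0.537) = +25.67 N·m; τ₂ = −(38.0)(0.315) = −11.97 N·m.
Net torque τ = 13.70 N·m.
α = τ/I = 13.70/2.970 = 4.612 rad/s².

α ≈ 4.61 rad/s², anticlockwise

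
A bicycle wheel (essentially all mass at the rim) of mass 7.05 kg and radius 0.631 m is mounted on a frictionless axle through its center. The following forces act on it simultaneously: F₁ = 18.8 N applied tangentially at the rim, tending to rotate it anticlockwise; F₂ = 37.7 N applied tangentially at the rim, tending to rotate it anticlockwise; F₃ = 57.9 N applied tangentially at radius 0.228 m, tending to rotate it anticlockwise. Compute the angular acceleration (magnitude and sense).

I = MR² = (7.05)(0.631)² = 2.807 kg·m².
Taking anticlockwise as positive: τ₁ = +(18.8)(0.631) = +11.86 N·m; τ₂ = +(37.7)(0.631) = +23.79 N·m; τ₃ = +(57.9)(0.228) = +13.20 N·m.
Net torque τ = 48.85 N·m.
α = τ/I = 48.85/2.807 = 17.40 rad/s².

α ≈ 17.4 rad/s², anticlockwise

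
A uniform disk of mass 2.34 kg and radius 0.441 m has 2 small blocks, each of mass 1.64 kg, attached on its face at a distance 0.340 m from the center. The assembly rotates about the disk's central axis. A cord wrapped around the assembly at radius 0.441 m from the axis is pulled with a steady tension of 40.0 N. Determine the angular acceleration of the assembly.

I_disk = ½MR² = ½(2.34)(0.441)² = 0.2275 kg·m².
I_blocks = 2·m·r² = 2(1.64)(0.340)² = 0.3792 kg·m².
Total I = 0.6067 kg·m².
τ = F r = (40.0)(0.441) = 17.64 N·m.
α = τ/I = 17.64/0.6067 = 29.07 rad/s².

α ≈ 29.1 rad/s²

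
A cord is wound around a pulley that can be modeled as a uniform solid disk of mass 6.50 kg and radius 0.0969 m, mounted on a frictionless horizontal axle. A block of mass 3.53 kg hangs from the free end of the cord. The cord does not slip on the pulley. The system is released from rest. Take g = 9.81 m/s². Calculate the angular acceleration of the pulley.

I = ½MR² = (1/2)(6.50)(0.0969)² = 0.03052 kg·m².
Block: mg − T = ma. Pulley: TR = Iα. No-slip: a = αR, so T = (I/R²)a = 3.250·a.
Then mg = (m + 3.250)a, so a = (3.53)(9.81)/(3.53 + 3.250) = 5.108 m/s².
α = a/R = 5.108/0.0969 = 52.71 rad/s².

α ≈ 52.7 rad/s²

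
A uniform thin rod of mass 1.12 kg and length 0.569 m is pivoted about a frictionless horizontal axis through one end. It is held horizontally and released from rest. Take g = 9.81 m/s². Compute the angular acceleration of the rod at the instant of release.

α ≈ 25.9 rad/s²

About the pivot, I = (1/3)ML² = (1/3)(1.12)(0.569)² = 0.1209 kg·m².
The weight acts at the center, a distance L/2 = 0.2845 m from the pivot; τ = Mg(L/2) = 3.126 N·m.
α = τ/I = 3.126/0.1209 = 25.86 rad/s².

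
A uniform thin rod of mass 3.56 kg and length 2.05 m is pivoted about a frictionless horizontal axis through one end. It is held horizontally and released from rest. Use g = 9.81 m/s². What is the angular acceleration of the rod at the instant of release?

About the pivot, I = (1/3)ML² = (1/3)(3.56)(2.05)² = 4.987 kg·m².
The weight acts at the center, a distance L/2 = 1.025 m from the pivot; τ = Mg(L/2) = 35.80 N·m.
α = τ/I = 35.80/4.987 = 7.178 rad/s².
(Equivalently α = (3g/(2L)) = 7.178 rad/s².)

α ≈ 7.18 rad/s²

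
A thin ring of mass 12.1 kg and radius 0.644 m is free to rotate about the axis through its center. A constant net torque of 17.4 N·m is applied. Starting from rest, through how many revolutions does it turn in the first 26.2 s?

≈ 189 revolutions

I = MR² = (12.1)(0.644)² = 5.018 kg·m².
α = τ/I = 17.4/5.018 = 3.467 rad/s².
θ = ½αt² = ½(3.467)(26.2)² = 1190 rad.
Revolutions = θ/(2π) = 189.4.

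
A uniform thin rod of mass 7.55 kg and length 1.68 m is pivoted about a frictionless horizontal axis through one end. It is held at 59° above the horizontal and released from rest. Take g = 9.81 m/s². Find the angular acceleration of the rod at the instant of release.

α ≈ 4.51 rad/s²

About the pivot, I = (1/3)ML² = (1/3)(7.55)(1.68)² = 7.103 kg·m².
The weight acts at the center, a distance L/2 = 0.8400 m from the pivot; τ = Mg(L/2) cos 59° = 32.04 N·m.
α = τ/I = 32.04/7.103 = 4.511 rad/s².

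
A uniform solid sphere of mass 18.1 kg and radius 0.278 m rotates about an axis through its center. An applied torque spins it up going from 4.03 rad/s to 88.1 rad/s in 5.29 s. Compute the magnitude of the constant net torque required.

I = (2/5)MR² = (2/5)(18.1)(0.278)² = 0.5595 kg·m².
α = Δω/Δt = (88.1 − 4.03)/5.29 = 15.89 rad/s².
τ = Iα = (0.5595)(15.89) = 8.892 N·m.

τ ≈ 8.89 N·m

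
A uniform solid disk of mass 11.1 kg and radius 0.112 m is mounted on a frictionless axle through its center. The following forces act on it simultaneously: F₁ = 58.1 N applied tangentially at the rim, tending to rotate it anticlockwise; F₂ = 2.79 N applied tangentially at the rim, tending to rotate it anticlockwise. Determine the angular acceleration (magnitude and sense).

I = ½MR² = (1/2)(11.1)(0.112)² = 0.06962 kg·m².
Taking anticlockwise as positive: τ₁ = +(58.1)(0.112) = +6.507 N·m; τ₂ = +(2.79)(0.112) = +0.3125 N·m.
Net torque τ = 6.820 N·m.
α = τ/I = 6.820/0.06962 = 97.96 rad/s².

α ≈ 98.0 rad/s², anticlockwise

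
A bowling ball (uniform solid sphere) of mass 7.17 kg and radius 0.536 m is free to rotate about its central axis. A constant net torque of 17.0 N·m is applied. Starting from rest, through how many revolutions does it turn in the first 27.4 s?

I = (2/5)MR² = (2/5)(7.17)(0.536)² = 0.8240 kg·m².
α = τ/I = 17.0/0.8240 = 20.63 rad/s².
θ = ½αt² = ½(20.63)(27.4)² = 7745 rad.
Revolutions = θ/(2π) = 1233.

≈ 1230 revolutions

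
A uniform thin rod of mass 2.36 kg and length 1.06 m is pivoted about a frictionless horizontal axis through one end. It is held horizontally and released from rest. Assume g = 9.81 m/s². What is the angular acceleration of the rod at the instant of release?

About the pivot, I = (1/3)ML² = (1/3)(2.36)(1.06)² = 0.8839 kg·m².
The weight acts at the center, a distance L/2 = 0.5300 m from the pivot; τ = Mg(L/2) = 12.27 N·m.
α = τ/I = 12.27/0.8839 = 13.88 rad/s².

α ≈ 13.9 rad/s²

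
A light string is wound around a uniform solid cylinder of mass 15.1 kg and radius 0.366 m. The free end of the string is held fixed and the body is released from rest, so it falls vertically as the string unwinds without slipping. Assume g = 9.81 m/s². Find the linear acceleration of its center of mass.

a ≈ 6.54 m/s²

Translation: Mg − T = Ma. Rotation about the center: TR = Iα with I = ½MR².
With a = αR: T = (I/R²)a = (1/2)M a, so Mg = (1 + 0.5000)Ma.
a = g/(1 + 0.5000) = 9.81/1.500 = 6.540 m/s².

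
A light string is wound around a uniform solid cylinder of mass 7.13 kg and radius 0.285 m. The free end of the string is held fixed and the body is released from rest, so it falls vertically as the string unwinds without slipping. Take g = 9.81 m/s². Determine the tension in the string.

Translation: Mg − T = Ma. Rotation about the center: TR = Iα with I = ½MR².
With a = αR: T = (I/R²)a = (1/2)M a, so Mg = (1 + 0.5000)Ma.
a = g/(1 + 0.5000) = 9.81/1.500 = 6.540 m/s².
T = 0.5000·M·a = (0.5000)(7.13)(6.540) = 23.32 N.

T ≈ 23.3 N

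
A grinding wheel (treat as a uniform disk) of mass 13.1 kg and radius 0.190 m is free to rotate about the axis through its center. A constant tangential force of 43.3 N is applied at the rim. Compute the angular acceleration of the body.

I = ½MR² = (1/2)(13.1)(0.190)² = 0.2365 kg·m².
τ = F R = (43.3)(0.190) = 8.227 N·m.
Newton's second law for rotation, τ = Iα, gives α = τ/I = 8.227/0.2365 = 34.79 rad/s².

α ≈ 34.8 rad/s²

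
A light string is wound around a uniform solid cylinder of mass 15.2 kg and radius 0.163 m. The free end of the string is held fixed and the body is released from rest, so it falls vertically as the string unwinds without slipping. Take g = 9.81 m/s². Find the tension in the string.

Translation: Mg − T = Ma. Rotation about the center: TR = Iα with I = ½MR².
With a = αR: T = (I/R²)a = (1/2)M a, so Mg = (1 + 0.5000)Ma.
a = g/(1 + 0.5000) = 9.81/1.500 = 6.540 m/s².
T = 0.5000·M·a = (0.5000)(15.2)(6.540) = 49.70 N.

T ≈ 49.7 N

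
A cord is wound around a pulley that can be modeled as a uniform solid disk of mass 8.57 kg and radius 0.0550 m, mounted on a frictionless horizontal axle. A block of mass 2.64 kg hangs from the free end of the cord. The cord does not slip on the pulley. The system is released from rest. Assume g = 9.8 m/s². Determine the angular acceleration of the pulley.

I = ½MR² = (1/2)(8.57)(0.0550)² = 0.01296 kg·m².
Block: mg − T = ma. Pulley: TR = Iα. No-slip: a = αR, so T = (I/R²)a = 4.285·a.
Then mg = (m + 4.285)a, so a = (2.64)(9.8)/(2.64 + 4.285) = 3.736 m/s².
α = a/R = 3.736/0.0550 = 67.93 rad/s².

α ≈ 67.9 rad/s²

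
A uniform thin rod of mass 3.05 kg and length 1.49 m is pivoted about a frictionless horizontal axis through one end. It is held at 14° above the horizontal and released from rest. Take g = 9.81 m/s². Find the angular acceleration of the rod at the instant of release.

About the pivot, I = (1/3)ML² = (1/3)(3.05)(1.49)² = 2.257 kg·m².
The weight acts at the center, a distance L/2 = 0.7450 m from the pivot; τ = Mg(L/2) cos 14° = 21.63 N·m.
α = τ/I = 21.63/2.257 = 9.582 rad/s².

α ≈ 9.58 rad/s²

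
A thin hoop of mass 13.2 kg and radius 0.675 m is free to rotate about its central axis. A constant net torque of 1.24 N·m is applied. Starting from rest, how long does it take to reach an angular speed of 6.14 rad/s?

I = MR² = (13.2)(0.675)² = 6.014 kg·m².
α = τ/I = 1.24/6.014 = 0.2062 rad/s².
ω = αt ⇒ t = ω/α = 6.14/0.2062 = 29.78 s.

t ≈ 29.8 s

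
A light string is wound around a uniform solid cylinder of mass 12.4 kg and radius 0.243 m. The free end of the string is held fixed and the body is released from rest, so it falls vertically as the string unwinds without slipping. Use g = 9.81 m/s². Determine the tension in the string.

Translation: Mg − T = Ma. Rotation about the center: TR = Iα with I = ½MR².
With a = αR: T = (I/R²)a = (1/2)M a, so Mg = (1 + 0.5000)Ma.
a = g/(1 + 0.5000) = 9.81/1.500 = 6.540 m/s².
T = 0.5000·M·a = (0.5000)(12.4)(6.540) = 40.55 N.

T ≈ 40.5 N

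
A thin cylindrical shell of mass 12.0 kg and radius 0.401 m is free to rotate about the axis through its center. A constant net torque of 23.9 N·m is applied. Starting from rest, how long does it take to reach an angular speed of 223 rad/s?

t ≈ 18.0 s

I = MR² = (12.0)(0.401)² = 1.930 kg·m².
α = τ/I = 23.9/1.930 = 12.39 rad/s².
ω = αt ⇒ t = ω/α = 223/12.39 = 18.00 s.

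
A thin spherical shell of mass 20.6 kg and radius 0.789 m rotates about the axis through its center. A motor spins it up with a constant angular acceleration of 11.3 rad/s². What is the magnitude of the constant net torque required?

I = (2/3)MR² = (2/3)(20.6)(0.789)² = 8.549 kg·m².
τ = Iα = (8.549)(11.30) = 96.61 N·m.

τ ≈ 96.6 N·m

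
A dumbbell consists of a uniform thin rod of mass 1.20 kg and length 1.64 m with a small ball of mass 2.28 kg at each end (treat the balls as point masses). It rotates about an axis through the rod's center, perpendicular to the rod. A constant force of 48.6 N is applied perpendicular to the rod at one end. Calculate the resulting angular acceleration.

I_rod = (1/12)ML² = (1/12)(1.20)(1.64)² = 0.2690 kg·m².
I_balls = 2·m·(L/2)² = 2(2.28)(0.8200)² = 3.066 kg·m².
Total I = 3.335 kg·m².
τ = F·(L/2) = (48.6)(0.820) = 39.85 N·m.
α = τ/I = 39.85/3.335 = 11.95 rad/s².

α ≈ 11.9 rad/s²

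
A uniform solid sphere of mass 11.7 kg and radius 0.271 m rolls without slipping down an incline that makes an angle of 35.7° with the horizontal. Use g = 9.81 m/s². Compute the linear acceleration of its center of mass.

Translation along the incline: Mg sinθ − f = Ma.
Rotation about the center: fR = Iα with I = (2/5)MR². No-slip gives a = αR, so f = (I/R²)a = (2/5)M a.
Substituting: Mg sinθ = (1 + 0.4000)Ma, so a = g sinθ/(1 + 0.4000) = (9.81) sin 35.7° / 1.400 = 4.089 m/s².

a ≈ 4.09 m/s²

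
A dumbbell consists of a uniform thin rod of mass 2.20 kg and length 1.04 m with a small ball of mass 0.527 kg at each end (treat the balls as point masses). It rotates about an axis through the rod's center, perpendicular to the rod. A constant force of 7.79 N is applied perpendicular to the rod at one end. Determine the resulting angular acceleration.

α ≈ 8.38 rad/s²

I_rod = (1/12)ML² = (1/12)(2.20)(1.04)² = 0.1983 kg·m².
I_balls = 2·m·(L/2)² = 2(0.527)(0.5200)² = 0.2850 kg·m².
Total I = 0.4833 kg·m².
τ = F·(L/2) = (7.79)(0.520) = 4.051 N·m.
α = τ/I = 4.051/0.4833 = 8.382 rad/s².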